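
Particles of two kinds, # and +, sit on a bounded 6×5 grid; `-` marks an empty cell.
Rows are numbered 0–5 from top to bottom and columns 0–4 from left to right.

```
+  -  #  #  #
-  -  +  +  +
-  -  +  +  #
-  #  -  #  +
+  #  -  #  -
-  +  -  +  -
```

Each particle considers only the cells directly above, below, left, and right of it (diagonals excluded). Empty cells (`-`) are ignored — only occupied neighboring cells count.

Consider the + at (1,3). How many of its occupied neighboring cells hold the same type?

Occupied neighbors of (1,3): (0,3)=#, (2,3)=+, (1,2)=+, (1,4)=+.
Same type (+): 3 of 4.

3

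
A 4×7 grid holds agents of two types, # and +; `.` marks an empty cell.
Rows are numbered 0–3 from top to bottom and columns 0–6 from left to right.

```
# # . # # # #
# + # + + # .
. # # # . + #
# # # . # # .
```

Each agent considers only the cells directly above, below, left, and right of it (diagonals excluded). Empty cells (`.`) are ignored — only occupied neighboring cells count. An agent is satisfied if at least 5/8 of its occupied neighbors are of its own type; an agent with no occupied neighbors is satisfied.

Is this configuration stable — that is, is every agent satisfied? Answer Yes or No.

Row 0: (0,0)# 2/2 ✓ · (0,1)# 1/2 ✗ · (0,3)# 1/2 ✗ · (0,4)# 2/3 ✓ · (0,5)# 3/3 ✓ · (0,6)# 1/1 ✓
Row 1: (1,0)# 1/2 ✗ · (1,1)+ 0/4 ✗ · (1,2)# 1/3 ✗ · (1,3)+ 1/4 ✗ · (1,4)+ 1/3 ✗ · (1,5)# 1/3 ✗
Row 2: (2,1)# 2/3 ✓ · (2,2)# 4/4 ✓ · (2,3)# 1/2 ✗ · (2,5)+ 0/3 ✗ · (2,6)# 0/1 ✗
Row 3: (3,0)# 1/1 ✓ · (3,1)# 3/3 ✓ · (3,2)# 2/2 ✓ · (3,4)# 1/1 ✓ · (3,5)# 1/2 ✗
For instance (0,1) has only 1/2 same-type neighbors, below 5/8.

No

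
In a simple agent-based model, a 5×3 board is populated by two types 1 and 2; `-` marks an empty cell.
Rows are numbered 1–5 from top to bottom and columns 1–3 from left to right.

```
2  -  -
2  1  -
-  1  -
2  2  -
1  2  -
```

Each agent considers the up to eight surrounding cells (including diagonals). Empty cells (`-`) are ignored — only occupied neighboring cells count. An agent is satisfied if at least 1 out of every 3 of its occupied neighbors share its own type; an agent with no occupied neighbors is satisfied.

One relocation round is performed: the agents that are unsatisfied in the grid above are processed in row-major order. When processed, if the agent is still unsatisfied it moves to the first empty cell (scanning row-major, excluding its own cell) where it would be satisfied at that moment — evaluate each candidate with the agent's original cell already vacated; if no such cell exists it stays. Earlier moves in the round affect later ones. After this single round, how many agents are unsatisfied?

Initially unsatisfied (in order): (3,2), (5,1).
  (3,2) → (1,2).
  (5,1) → (1,3).
Resulting grid:
2 1 1
2 1 -
- - -
2 2 -
- 2 -
All satisfied now.

0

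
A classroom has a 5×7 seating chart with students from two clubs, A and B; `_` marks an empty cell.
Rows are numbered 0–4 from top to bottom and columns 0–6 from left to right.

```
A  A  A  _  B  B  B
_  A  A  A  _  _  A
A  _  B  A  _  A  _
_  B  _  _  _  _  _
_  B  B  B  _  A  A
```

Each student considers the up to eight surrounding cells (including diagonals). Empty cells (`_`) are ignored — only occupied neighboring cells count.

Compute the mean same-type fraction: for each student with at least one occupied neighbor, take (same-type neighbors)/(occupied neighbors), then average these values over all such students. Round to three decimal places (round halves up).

Row 0: (0,0)A 2/2 · (0,1)A 4/4 · (0,2)A 4/4 · (0,4)B 1/2 · (0,5)B 2/3 · (0,6)B 1/2
Row 1: (1,1)A 5/6 · (1,2)A 5/6 · (1,3)A 3/5 · (1,6)A 1/3
Row 2: (2,0)A 1/2 · (2,2)B 1/5 · (2,3)A 2/3 · (2,5)A 1/1
Row 3: (3,1)B 3/4
Row 4: (4,1)B 2/2 · (4,2)B 3/3 · (4,3)B 1/1 · (4,5)A 1/1 · (4,6)A 1/1
Sum over 20 students: 2/2 + 4/4 + 4/4 + 1/2 + 2/3 + 1/2 + 5/6 + 5/6 + 3/5 + 1/3 + 1/2 + 1/5 + 2/3 + 1/1 + 3/4 + 2/2 + 3/3 + 1/1 + 1/1 + 1/1 = 923/60; mean = 923/60 ÷ 20 = 923/1200 = 0.769166… → 0.769.

0.769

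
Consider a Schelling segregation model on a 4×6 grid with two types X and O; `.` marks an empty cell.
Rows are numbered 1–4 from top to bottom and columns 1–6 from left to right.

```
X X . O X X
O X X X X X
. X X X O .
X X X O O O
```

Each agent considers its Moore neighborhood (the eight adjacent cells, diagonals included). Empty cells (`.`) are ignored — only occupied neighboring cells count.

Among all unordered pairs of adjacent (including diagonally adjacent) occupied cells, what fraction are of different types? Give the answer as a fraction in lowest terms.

16/53

Scan each occupied cell's neighbors to the right and below (and the two forward diagonals) so each pair is counted once.
Row 1: X(1,1)–X(1,2)= X(1,1)–O(2,1)≠ X(1,1)–X(2,2)= X(1,2)–X(2,2)= X(1,2)–X(2,3)= X(1,2)–O(2,1)≠ O(1,4)–X(1,5)≠ O(1,4)–X(2,4)≠ O(1,4)–X(2,5)≠ O(1,4)–X(2,3)≠ X(1,5)–X(1,6)= X(1,5)–X(2,5)= X(1,5)–X(2,6)= X(1,5)–X(2,4)= X(1,6)–X(2,6)= X(1,6)–X(2,5)=  → 6/16 unlike.
Row 2: O(2,1)–X(2,2)≠ O(2,1)–X(3,2)≠ X(2,2)–X(2,3)= X(2,2)–X(3,2)= X(2,2)–X(3,3)= X(2,3)–X(2,4)= X(2,3)–X(3,3)= X(2,3)–X(3,4)= X(2,3)–X(3,2)= X(2,4)–X(2,5)= X(2,4)–X(3,4)= X(2,4)–O(3,5)≠ X(2,4)–X(3,3)= X(2,5)–X(2,6)= X(2,5)–O(3,5)≠ X(2,5)–X(3,4)= X(2,6)–O(3,5)≠  → 5/17 unlike.
Row 3: X(3,2)–X(3,3)= X(3,2)–X(4,2)= X(3,2)–X(4,3)= X(3,2)–X(4,1)= X(3,3)–X(3,4)= X(3,3)–X(4,3)= X(3,3)–O(4,4)≠ X(3,3)–X(4,2)= X(3,4)–O(3,5)≠ X(3,4)–O(4,4)≠ X(3,4)–O(4,5)≠ X(3,4)–X(4,3)= O(3,5)–O(4,5)= O(3,5)–O(4,6)= O(3,5)–O(4,4)=  → 4/15 unlike.
Row 4: X(4,1)–X(4,2)= X(4,2)–X(4,3)= X(4,3)–O(4,4)≠ O(4,4)–O(4,5)= O(4,5)–O(4,6)=  → 1/5 unlike.
Total adjacent occupied pairs: 53; unlike-type pairs: 16.
16/53 is already in lowest terms.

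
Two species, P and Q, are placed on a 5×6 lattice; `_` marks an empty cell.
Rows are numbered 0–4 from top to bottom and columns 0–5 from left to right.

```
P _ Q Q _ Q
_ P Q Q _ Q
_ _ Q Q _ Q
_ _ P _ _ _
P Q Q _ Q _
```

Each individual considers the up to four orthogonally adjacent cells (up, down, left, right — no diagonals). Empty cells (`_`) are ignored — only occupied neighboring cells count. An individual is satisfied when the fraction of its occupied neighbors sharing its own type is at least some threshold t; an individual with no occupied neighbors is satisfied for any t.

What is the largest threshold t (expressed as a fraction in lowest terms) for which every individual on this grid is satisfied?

(0,0)P — no occupied neighbors
(0,2)Q 2/2
(0,3)Q 2/2
(0,5)Q 1/1
(1,1)P 0/1
(1,2)Q 3/4
(1,3)Q 3/3
(1,5)Q 2/2
(2,2)Q 2/3
(2,3)Q 2/2
(2,5)Q 1/1
(3,2)P 0/2
(4,0)P 0/1
(4,1)Q 1/2
(4,2)Q 1/2
(4,4)Q — no occupied neighbors
The smallest same-type fraction is 0/1 at (1,1), which reduces to 0/1. Any threshold above that leaves this individual unsatisfied.

0/1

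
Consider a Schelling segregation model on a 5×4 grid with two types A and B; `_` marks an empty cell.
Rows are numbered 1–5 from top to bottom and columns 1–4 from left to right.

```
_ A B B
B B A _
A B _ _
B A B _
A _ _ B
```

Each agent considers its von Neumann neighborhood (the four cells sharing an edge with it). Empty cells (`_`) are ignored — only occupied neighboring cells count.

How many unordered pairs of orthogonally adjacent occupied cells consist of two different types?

Scan each occupied cell's neighbors to the right and below so each pair is counted once.
Row 1: A(1,2)–B(1,3)≠ A(1,2)–B(2,2)≠ B(1,3)–B(1,4)= B(1,3)–A(2,3)≠  → 3/4 unlike.
Row 2: B(2,1)–B(2,2)= B(2,1)–A(3,1)≠ B(2,2)–A(2,3)≠ B(2,2)–B(3,2)=  → 2/4 unlike.
Row 3: A(3,1)–B(3,2)≠ A(3,1)–B(4,1)≠ B(3,2)–A(4,2)≠  → 3/3 unlike.
Row 4: B(4,1)–A(4,2)≠ B(4,1)–A(5,1)≠ A(4,2)–B(4,3)≠  → 3/3 unlike.
Total adjacent occupied pairs: 14; unlike-type pairs: 11.

11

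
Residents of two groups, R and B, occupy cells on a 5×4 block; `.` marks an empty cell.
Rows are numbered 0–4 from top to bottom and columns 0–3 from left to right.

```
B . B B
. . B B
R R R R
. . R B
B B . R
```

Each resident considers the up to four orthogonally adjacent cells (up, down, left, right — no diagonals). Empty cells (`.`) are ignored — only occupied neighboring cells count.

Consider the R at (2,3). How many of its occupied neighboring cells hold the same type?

1

Occupied neighbors of (2,3): (1,3)=B, (3,3)=B, (2,2)=R.
Same type (R): 1 of 3.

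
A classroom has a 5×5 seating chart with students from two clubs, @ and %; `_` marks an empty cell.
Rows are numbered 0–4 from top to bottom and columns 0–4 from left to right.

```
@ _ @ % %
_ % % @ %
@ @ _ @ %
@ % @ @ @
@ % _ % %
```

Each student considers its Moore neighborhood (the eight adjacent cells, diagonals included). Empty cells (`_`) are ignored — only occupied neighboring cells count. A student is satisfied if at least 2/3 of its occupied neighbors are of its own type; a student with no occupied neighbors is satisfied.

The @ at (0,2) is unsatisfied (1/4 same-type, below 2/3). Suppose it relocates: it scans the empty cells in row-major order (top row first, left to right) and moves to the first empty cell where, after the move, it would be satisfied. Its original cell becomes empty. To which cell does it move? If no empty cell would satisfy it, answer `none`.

(1,0)

Vacating (0,2). Empty cells in order:
  (0,1): 1/3 same-type → still unsatisfied.
  (1,0): 3/4 same-type → satisfied — stop here.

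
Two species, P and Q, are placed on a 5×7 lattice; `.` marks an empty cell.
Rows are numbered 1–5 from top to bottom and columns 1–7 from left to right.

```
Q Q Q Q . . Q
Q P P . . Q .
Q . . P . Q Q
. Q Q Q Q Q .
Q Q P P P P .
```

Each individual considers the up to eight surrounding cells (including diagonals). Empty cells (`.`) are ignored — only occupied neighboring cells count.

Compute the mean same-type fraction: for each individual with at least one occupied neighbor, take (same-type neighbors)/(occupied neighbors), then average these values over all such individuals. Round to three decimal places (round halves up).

0.594

(1,1)Q 2/3
(1,2)Q 3/5
(1,3)Q 2/4
(1,4)Q 1/2
(1,7)Q 1/1
(2,1)Q 3/4
(2,2)P 1/6
(2,3)P 2/5
(2,6)Q 3/3
(3,1)Q 2/3
(3,4)P 1/4
(3,6)Q 4/4
(3,7)Q 3/3
(4,2)Q 4/5
(4,3)Q 3/6
(4,4)Q 2/6
(4,5)Q 3/7
(4,6)Q 3/5
(5,1)Q 2/2
(5,2)Q 3/4
(5,3)P 1/5
(5,4)P 2/5
(5,5)P 2/5
(5,6)P 1/3
Sum over 24 individuals: 2/3 + 3/5 + 2/4 + 1/2 + 1/1 + 3/4 + 1/6 + 2/5 + 3/3 + 2/3 + 1/4 + 4/4 + 3/3 + 4/5 + 3/6 + 2/6 + 3/7 + 3/5 + 2/2 + 3/4 + 1/5 + 2/5 + 2/5 + 1/3 = 5983/420; mean = 5983/420 ÷ 24 = 5983/10080 = 0.593551… → 0.594.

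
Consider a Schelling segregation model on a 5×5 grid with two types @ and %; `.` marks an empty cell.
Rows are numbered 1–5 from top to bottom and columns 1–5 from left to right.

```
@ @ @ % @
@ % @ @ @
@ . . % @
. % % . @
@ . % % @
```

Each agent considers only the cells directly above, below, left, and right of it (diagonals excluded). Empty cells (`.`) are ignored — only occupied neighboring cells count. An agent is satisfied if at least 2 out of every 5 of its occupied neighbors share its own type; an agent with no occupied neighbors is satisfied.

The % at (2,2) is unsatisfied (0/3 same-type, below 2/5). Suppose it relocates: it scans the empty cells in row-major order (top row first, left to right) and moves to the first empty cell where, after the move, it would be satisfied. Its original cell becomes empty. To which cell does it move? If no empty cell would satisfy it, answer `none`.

Vacating (2,2). Empty cells in order:
  (3,2): 1/2 same-type → satisfied — stop here.

(3,2)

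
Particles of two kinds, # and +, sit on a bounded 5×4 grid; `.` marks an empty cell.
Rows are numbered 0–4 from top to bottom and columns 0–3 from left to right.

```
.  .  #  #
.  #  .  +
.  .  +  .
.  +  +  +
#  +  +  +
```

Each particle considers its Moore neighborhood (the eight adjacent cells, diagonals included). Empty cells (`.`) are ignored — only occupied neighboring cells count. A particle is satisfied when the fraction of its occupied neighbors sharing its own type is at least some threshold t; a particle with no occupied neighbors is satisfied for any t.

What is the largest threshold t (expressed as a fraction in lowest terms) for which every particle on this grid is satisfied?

(0,2)# 2/3
(0,3)# 1/2
(1,1)# 1/2
(1,3)+ 1/3
(2,2)+ 4/5
(3,1)+ 4/5
(3,2)+ 6/6
(3,3)+ 4/4
(4,0)# 0/2
(4,1)+ 3/4
(4,2)+ 5/5
(4,3)+ 3/3
The smallest same-type fraction is 0/2 at (4,0), which reduces to 0/1. Any threshold above that leaves this particle unsatisfied.

0/1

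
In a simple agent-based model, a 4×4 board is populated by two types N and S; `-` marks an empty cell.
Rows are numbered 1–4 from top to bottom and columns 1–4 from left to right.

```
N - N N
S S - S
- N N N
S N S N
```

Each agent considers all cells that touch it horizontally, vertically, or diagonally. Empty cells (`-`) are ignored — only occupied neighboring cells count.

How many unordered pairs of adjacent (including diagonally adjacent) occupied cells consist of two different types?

Scan each occupied cell's neighbors to the right and below (and the two forward diagonals) so each pair is counted once.
Row 1: N(1,1)–S(2,1)≠ N(1,1)–S(2,2)≠ N(1,3)–N(1,4)= N(1,3)–S(2,4)≠ N(1,3)–S(2,2)≠ N(1,4)–S(2,4)≠  → 5/6 unlike.
Row 2: S(2,1)–S(2,2)= S(2,1)–N(3,2)≠ S(2,2)–N(3,2)≠ S(2,2)–N(3,3)≠ S(2,4)–N(3,4)≠ S(2,4)–N(3,3)≠  → 5/6 unlike.
Row 3: N(3,2)–N(3,3)= N(3,2)–N(4,2)= N(3,2)–S(4,3)≠ N(3,2)–S(4,1)≠ N(3,3)–N(3,4)= N(3,3)–S(4,3)≠ N(3,3)–N(4,4)= N(3,3)–N(4,2)= N(3,4)–N(4,4)= N(3,4)–S(4,3)≠  → 4/10 unlike.
Row 4: S(4,1)–N(4,2)≠ N(4,2)–S(4,3)≠ S(4,3)–N(4,4)≠  → 3/3 unlike.
Total adjacent occupied pairs: 25; unlike-type pairs: 17.

17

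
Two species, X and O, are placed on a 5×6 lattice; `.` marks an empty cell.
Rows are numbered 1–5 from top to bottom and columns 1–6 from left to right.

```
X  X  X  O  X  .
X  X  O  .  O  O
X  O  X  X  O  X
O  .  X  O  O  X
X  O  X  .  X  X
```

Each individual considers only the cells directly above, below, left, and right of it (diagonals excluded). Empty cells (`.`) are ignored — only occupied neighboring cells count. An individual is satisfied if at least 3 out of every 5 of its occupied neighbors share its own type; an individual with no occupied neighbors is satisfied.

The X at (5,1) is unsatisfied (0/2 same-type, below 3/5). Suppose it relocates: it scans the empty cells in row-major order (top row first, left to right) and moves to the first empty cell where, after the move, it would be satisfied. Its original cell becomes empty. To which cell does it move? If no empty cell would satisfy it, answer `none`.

(5,4)

Vacating (5,1). Empty cells in order:
  (1,6): 1/2 same-type → still unsatisfied.
  (2,4): 1/4 same-type → still unsatisfied.
  (4,2): 1/4 same-type → still unsatisfied.
  (5,4): 2/3 same-type → satisfied — stop here.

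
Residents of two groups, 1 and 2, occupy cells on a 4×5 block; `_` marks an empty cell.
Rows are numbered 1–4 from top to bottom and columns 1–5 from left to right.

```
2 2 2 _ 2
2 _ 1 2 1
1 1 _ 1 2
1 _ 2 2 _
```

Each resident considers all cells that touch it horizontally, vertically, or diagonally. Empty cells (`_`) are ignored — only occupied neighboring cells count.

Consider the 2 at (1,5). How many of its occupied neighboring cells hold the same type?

Occupied neighbors of (1,5): (2,4)=2, (2,5)=1.
Same type (2): 1 of 2.

1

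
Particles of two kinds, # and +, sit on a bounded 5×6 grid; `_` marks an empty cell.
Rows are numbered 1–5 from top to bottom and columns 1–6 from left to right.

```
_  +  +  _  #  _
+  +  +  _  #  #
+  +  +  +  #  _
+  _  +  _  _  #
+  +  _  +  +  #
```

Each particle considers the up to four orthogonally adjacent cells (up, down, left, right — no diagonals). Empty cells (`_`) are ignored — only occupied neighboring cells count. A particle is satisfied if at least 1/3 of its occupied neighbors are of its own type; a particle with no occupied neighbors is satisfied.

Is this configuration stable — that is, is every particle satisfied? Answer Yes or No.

Yes

(1,2)+ 2/2 satisfied
(1,3)+ 2/2 satisfied
(1,5)# 1/1 satisfied
(2,1)+ 2/2 satisfied
(2,2)+ 4/4 satisfied
(2,3)+ 3/3 satisfied
(2,5)# 3/3 satisfied
(2,6)# 1/1 satisfied
(3,1)+ 3/3 satisfied
(3,2)+ 3/3 satisfied
(3,3)+ 4/4 satisfied
(3,4)+ 1/2 satisfied
(3,5)# 1/2 satisfied
(4,1)+ 2/2 satisfied
(4,3)+ 1/1 satisfied
(4,6)# 1/1 satisfied
(5,1)+ 2/2 satisfied
(5,2)+ 1/1 satisfied
(5,4)+ 1/1 satisfied
(5,5)+ 1/2 satisfied
(5,6)# 1/2 satisfied
All meet the threshold, so the configuration is stable.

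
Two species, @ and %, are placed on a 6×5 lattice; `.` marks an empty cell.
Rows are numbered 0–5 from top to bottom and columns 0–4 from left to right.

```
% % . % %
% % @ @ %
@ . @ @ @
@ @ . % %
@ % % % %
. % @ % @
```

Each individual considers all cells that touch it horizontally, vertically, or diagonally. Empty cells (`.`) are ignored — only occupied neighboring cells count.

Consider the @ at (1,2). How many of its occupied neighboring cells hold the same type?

3

Occupied neighbors of (1,2): (0,1)=%, (0,3)=%, (1,1)=%, (1,3)=@, (2,2)=@, (2,3)=@.
Same type (@): 3 of 6.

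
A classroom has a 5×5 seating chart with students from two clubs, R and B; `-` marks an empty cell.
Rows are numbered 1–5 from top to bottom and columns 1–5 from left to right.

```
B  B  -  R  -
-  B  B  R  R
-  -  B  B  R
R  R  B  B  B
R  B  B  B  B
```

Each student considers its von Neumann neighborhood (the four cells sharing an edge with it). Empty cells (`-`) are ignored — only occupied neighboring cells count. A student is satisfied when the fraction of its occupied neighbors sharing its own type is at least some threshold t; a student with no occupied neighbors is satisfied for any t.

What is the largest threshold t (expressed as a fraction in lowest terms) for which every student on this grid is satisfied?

Row 1: (1,1)B 1/1 · (1,2)B 2/2 · (1,4)R 1/1
Row 2: (2,2)B 2/2 · (2,3)B 2/3 · (2,4)R 2/4 · (2,5)R 2/2
Row 3: (3,3)B 3/3 · (3,4)B 2/4 · (3,5)R 1/3
Row 4: (4,1)R 2/2 · (4,2)R 1/3 · (4,3)B 3/4 · (4,4)B 4/4 · (4,5)B 2/3
Row 5: (5,1)R 1/2 · (5,2)B 1/3 · (5,3)B 3/3 · (5,4)B 3/3 · (5,5)B 2/2
The smallest same-type fraction is 1/3 at (3,5), which reduces to 1/3. Any threshold above that leaves this student unsatisfied.

1/3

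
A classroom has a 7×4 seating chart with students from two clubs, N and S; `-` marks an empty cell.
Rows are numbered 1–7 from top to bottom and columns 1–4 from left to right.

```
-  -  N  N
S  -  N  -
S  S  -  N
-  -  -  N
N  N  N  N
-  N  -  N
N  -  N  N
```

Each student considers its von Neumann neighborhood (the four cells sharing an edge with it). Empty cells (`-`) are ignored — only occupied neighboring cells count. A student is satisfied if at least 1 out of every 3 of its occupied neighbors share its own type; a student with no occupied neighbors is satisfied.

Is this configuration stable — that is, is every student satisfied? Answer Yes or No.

Row 1: (1,3)N 2/2 satisfied · (1,4)N 1/1 satisfied
Row 2: (2,1)S 1/1 satisfied · (2,3)N 1/1 satisfied
Row 3: (3,1)S 2/2 satisfied · (3,2)S 1/1 satisfied · (3,4)N 1/1 satisfied
Row 4: (4,4)N 2/2 satisfied
Row 5: (5,1)N 1/1 satisfied · (5,2)N 3/3 satisfied · (5,3)N 2/2 satisfied · (5,4)N 3/3 satisfied
Row 6: (6,2)N 1/1 satisfied · (6,4)N 2/2 satisfied
Row 7: (7,1)N 0/0 satisfied · (7,3)N 1/1 satisfied · (7,4)N 2/2 satisfied
All meet the threshold, so the configuration is stable.

Yes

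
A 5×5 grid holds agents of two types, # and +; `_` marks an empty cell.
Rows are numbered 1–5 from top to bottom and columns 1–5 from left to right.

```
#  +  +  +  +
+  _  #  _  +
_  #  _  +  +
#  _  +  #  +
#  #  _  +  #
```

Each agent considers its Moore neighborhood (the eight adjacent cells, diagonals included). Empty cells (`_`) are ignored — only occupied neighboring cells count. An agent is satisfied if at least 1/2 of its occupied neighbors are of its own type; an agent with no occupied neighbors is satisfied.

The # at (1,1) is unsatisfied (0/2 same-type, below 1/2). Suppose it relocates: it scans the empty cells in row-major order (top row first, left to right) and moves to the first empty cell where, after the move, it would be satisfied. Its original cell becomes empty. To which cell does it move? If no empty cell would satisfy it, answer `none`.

(3,1)

Vacating (1,1). Empty cells in order:
  (2,2): 2/5 same-type → still unsatisfied.
  (2,4): 1/7 same-type → still unsatisfied.
  (3,1): 2/3 same-type → satisfied — stop here.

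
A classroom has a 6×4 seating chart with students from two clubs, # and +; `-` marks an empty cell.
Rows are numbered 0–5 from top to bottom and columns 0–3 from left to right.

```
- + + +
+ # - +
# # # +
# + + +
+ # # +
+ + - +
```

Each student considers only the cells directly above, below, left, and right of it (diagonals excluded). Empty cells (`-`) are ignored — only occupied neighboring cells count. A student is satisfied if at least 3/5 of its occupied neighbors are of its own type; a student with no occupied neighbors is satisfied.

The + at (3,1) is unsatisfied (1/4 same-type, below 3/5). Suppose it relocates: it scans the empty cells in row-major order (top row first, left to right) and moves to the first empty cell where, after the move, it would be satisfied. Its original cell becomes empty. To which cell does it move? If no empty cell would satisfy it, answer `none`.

(0,0)

Vacating (3,1). Empty cells in order:
  (0,0): 2/2 same-type → satisfied — stop here.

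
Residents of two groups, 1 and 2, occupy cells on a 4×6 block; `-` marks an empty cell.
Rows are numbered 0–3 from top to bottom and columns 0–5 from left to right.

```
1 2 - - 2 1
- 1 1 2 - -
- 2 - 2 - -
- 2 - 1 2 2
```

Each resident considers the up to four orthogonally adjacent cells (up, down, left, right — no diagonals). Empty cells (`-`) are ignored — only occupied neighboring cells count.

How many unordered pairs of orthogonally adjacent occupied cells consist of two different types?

7

Scan each occupied cell's neighbors to the right and below so each pair is counted once.
From row 0: 3 unlike of 3 pairs (running 3/3).
From row 1: 2 unlike of 4 pairs (running 5/7).
From row 2: 1 unlike of 2 pairs (running 6/9).
From row 3: 1 unlike of 2 pairs (running 7/11).
Total adjacent occupied pairs: 11; unlike-type pairs: 7.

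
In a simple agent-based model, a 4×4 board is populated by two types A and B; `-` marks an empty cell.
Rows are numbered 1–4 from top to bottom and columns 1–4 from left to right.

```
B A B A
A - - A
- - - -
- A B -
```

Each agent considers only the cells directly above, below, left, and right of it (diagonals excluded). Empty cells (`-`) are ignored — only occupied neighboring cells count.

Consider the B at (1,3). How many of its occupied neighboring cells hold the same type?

0

Occupied neighbors of (1,3): (1,2)=A, (1,4)=A.
Same type (B): 0 of 2.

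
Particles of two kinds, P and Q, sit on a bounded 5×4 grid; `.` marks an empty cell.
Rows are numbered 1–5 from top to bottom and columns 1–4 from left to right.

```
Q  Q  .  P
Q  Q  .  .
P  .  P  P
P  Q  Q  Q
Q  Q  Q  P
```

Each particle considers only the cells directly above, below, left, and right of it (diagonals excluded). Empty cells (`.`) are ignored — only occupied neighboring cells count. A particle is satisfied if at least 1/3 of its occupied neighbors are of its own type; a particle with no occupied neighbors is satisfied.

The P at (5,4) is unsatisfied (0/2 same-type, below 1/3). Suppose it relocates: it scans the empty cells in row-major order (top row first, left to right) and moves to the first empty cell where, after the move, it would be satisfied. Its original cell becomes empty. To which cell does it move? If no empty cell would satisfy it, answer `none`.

(1,3)

Vacating (5,4). Empty cells in order:
  (1,3): 1/2 same-type → satisfied — stop here.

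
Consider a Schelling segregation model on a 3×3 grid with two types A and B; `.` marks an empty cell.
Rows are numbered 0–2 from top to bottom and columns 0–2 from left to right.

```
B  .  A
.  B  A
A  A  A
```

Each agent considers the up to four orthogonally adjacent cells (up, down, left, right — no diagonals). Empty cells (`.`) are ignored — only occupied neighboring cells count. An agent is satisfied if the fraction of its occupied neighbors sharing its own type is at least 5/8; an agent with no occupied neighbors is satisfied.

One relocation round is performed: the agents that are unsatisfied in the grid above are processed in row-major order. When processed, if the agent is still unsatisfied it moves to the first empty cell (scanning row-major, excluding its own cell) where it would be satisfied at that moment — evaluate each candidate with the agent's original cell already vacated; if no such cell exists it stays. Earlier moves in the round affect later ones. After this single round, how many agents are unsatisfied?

Initially unsatisfied (in order): (1,1).
  (1,1): no empty cell satisfies it; stays.
Resulting grid:
B . A
. B A
A A A
Unsatisfied now: (1,1).

1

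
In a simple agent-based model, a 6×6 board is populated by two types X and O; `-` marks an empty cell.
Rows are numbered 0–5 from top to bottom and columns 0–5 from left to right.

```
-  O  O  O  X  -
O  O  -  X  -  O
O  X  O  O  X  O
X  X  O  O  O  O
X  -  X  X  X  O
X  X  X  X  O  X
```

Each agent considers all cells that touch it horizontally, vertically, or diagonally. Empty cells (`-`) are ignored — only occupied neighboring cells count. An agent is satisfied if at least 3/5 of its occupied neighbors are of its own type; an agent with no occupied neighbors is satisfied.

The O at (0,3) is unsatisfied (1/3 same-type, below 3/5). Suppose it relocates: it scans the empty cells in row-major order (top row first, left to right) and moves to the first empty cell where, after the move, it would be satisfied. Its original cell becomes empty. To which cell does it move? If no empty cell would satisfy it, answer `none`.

Vacating (0,3). Empty cells in order:
  (0,0): 3/3 same-type → satisfied — stop here.

(0,0)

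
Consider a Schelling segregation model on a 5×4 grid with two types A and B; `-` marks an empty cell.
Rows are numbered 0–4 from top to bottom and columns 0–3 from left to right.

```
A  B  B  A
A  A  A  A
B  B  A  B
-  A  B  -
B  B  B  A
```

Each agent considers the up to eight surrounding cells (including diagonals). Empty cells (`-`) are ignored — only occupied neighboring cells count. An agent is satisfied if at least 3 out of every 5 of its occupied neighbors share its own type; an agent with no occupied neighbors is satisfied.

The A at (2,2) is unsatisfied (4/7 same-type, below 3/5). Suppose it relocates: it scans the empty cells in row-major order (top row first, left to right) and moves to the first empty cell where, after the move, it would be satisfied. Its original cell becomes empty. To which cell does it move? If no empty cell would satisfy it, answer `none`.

Vacating (2,2). Empty cells in order:
  (3,0): 1/5 same-type → still unsatisfied.
  (3,3): 1/4 same-type → still unsatisfied.

none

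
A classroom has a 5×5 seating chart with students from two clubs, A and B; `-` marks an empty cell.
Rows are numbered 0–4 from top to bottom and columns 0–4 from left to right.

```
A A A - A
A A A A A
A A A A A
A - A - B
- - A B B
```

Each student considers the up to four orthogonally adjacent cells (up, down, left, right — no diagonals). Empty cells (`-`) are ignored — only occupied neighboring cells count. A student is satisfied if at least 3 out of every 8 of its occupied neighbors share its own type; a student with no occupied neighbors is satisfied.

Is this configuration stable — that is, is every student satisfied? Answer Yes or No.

(0,0)A 2/2 ok
(0,1)A 3/3 ok
(0,2)A 2/2 ok
(0,4)A 1/1 ok
(1,0)A 3/3 ok
(1,1)A 4/4 ok
(1,2)A 4/4 ok
(1,3)A 3/3 ok
(1,4)A 3/3 ok
(2,0)A 3/3 ok
(2,1)A 3/3 ok
(2,2)A 4/4 ok
(2,3)A 3/3 ok
(2,4)A 2/3 ok
(3,0)A 1/1 ok
(3,2)A 2/2 ok
(3,4)B 1/2 ok
(4,2)A 1/2 ok
(4,3)B 1/2 ok
(4,4)B 2/2 ok
All meet the threshold, so the configuration is stable.

Yes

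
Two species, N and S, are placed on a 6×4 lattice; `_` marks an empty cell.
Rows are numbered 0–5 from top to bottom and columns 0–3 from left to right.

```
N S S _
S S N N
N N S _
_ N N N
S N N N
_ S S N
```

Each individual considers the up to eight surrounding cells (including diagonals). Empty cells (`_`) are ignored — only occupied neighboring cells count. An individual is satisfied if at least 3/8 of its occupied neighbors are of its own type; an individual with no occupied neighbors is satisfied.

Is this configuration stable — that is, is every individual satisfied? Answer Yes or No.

(0,0)N 0/3 ✗
(0,1)S 3/5 ✓
(0,2)S 2/4 ✓
(1,0)S 2/5 ✓
(1,1)S 4/8 ✓
(1,2)N 2/6 ✗
(1,3)N 1/3 ✗
(2,0)N 2/4 ✓
(2,1)N 4/7 ✓
(2,2)S 1/7 ✗
(3,1)N 5/7 ✓
(3,2)N 6/7 ✓
(3,3)N 3/4 ✓
(4,0)S 1/3 ✗
(4,1)N 3/6 ✓
(4,2)N 6/8 ✓
(4,3)N 4/5 ✓
(5,1)S 2/4 ✓
(5,2)S 1/5 ✗
(5,3)N 2/3 ✓
For instance (0,0) has only 0/3 same-type neighbors, below 3/8.

No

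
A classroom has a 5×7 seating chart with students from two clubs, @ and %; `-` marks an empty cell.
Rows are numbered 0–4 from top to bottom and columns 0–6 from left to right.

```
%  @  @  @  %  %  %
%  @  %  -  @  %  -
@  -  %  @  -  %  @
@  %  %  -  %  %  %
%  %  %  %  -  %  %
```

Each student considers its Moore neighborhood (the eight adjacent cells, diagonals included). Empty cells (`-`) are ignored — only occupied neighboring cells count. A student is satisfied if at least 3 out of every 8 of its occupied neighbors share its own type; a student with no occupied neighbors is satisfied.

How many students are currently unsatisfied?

Row 0: (0,0)% 1/3 not · (0,1)@ 2/5 satisfied · (0,2)@ 3/4 satisfied · (0,3)@ 2/4 satisfied · (0,4)% 2/4 satisfied · (0,5)% 3/4 satisfied · (0,6)% 2/2 satisfied
Row 1: (1,0)% 1/4 not · (1,1)@ 3/7 satisfied · (1,2)% 1/6 not · (1,4)@ 2/6 not · (1,5)% 4/6 satisfied
Row 2: (2,0)@ 2/4 satisfied · (2,2)% 3/5 satisfied · (2,3)@ 1/5 not · (2,5)% 4/6 satisfied · (2,6)@ 0/4 not
Row 3: (3,0)@ 1/4 not · (3,1)% 5/7 satisfied · (3,2)% 5/6 satisfied · (3,4)% 4/5 satisfied · (3,5)% 5/6 satisfied · (3,6)% 4/5 satisfied
Row 4: (4,0)% 2/3 satisfied · (4,1)% 4/5 satisfied · (4,2)% 4/4 satisfied · (4,3)% 3/3 satisfied · (4,5)% 4/4 satisfied · (4,6)% 3/3 satisfied
Unsatisfied: (0,0), (1,0), (1,2), (1,4), (2,3), (2,6), (3,0) — 7 in total.

7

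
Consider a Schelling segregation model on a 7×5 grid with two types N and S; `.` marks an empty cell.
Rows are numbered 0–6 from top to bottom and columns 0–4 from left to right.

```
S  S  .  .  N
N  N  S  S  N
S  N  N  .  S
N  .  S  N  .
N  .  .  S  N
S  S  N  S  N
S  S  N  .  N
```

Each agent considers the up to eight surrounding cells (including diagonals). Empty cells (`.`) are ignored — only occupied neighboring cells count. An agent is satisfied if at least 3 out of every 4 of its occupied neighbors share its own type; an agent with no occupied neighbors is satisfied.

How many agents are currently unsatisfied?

(0,0)S 1/3 unhappy
(0,1)S 2/4 unhappy
(0,4)N 1/2 unhappy
(1,0)N 2/5 unhappy
(1,1)N 3/7 unhappy
(1,2)S 2/5 unhappy
(1,3)S 2/5 unhappy
(1,4)N 1/3 unhappy
(2,0)S 0/4 unhappy
(2,1)N 4/7 unhappy
(2,2)N 3/6 unhappy
(2,4)S 1/3 unhappy
(3,0)N 2/3 unhappy
(3,2)S 1/4 unhappy
(3,3)N 2/5 unhappy
(4,0)N 1/3 unhappy
(4,3)S 2/6 unhappy
(4,4)N 2/4 unhappy
(5,0)S 3/4 ok
(5,1)S 3/6 unhappy
(5,2)N 1/5 unhappy
(5,3)S 1/6 unhappy
(5,4)N 2/4 unhappy
(6,0)S 3/3 ok
(6,1)S 3/5 unhappy
(6,2)N 1/4 unhappy
(6,4)N 1/2 unhappy
Unsatisfied: (0,0), (0,1), (0,4), (1,0), (1,1), (1,2), (1,3), (1,4), (2,0), (2,1), (2,2), (2,4), (3,0), (3,2), (3,3), (4,0), (4,3), (4,4), (5,1), (5,2), (5,3), (5,4), (6,1), (6,2), (6,4) — 25 in total.

25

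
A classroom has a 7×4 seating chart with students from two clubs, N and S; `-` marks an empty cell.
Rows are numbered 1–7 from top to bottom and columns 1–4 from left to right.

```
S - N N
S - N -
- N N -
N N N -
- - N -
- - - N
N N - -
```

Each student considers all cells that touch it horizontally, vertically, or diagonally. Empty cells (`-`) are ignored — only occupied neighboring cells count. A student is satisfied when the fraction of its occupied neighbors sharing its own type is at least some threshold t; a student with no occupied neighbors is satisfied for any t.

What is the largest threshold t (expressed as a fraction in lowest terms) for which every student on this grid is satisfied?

(1,1)S 1/1
(1,3)N 2/2
(1,4)N 2/2
(2,1)S 1/2
(2,3)N 4/4
(3,2)N 5/6
(3,3)N 4/4
(4,1)N 2/2
(4,2)N 5/5
(4,3)N 4/4
(5,3)N 3/3
(6,4)N 1/1
(7,1)N 1/1
(7,2)N 1/1
The smallest same-type fraction is 1/2 at (2,1), which reduces to 1/2. Any threshold above that leaves this student unsatisfied.

1/2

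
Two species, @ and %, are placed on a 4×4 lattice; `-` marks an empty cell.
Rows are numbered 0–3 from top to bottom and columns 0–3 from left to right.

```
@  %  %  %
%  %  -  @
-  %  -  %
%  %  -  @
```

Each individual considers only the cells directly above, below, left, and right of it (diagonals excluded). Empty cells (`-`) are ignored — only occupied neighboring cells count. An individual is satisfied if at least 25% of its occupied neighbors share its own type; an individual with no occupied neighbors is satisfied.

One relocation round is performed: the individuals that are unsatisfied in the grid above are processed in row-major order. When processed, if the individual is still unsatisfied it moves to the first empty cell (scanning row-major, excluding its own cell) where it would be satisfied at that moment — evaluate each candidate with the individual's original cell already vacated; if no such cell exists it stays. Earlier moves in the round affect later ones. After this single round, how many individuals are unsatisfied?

Initially unsatisfied (in order): (0,0), (1,3), (2,3), (3,3).
  (0,0) → (1,2).
  (1,3): now satisfied by earlier moves; stays.
  (2,3) → (0,0).
  (3,3): now satisfied by earlier moves; stays.
Resulting grid:
% % % %
% % @ @
- % - -
% % - @
All satisfied now.

0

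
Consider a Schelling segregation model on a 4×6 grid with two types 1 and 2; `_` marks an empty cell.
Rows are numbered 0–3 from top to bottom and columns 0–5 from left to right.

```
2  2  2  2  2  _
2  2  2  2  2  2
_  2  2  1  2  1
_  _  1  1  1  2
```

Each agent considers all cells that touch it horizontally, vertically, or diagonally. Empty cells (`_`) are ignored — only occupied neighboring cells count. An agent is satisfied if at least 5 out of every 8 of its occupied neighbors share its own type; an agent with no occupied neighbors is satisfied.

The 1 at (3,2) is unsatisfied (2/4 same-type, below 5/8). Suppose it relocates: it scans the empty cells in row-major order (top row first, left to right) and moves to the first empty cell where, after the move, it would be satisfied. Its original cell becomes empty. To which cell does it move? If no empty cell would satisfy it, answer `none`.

Vacating (3,2). Empty cells in order:
  (0,5): 0/3 same-type → still unsatisfied.
  (2,0): 0/3 same-type → still unsatisfied.
  (3,0): 0/1 same-type → still unsatisfied.
  (3,1): 0/2 same-type → still unsatisfied.

none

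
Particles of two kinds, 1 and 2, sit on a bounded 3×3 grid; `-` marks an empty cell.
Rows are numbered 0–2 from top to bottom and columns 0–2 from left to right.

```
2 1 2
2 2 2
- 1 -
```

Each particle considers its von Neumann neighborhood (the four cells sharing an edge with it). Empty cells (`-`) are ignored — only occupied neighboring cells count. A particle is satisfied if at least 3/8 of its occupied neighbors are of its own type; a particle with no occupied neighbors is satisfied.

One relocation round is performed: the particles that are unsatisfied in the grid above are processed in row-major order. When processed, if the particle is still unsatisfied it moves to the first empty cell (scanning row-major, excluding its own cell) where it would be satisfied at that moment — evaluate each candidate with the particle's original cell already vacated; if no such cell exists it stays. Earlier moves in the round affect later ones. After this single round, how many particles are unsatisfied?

0

Initially unsatisfied (in order): (0,1), (2,1).
  (0,1) → (2,0).
  (2,1): now satisfied by earlier moves; stays.
Resulting grid:
2 - 2
2 2 2
1 1 -
All satisfied now.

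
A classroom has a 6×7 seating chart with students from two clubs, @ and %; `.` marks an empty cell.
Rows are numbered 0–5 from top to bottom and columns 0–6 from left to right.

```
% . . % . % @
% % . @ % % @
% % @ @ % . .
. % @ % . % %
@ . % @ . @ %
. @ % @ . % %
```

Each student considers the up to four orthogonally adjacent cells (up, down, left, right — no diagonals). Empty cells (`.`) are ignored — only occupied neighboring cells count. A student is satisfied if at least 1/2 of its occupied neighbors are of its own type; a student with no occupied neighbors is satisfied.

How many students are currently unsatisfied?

9

(0,0)% 1/1 ✓
(0,3)% 0/1 ✗
(0,5)% 1/2 ✓
(0,6)@ 1/2 ✓
(1,0)% 3/3 ✓
(1,1)% 2/2 ✓
(1,3)@ 1/3 ✗
(1,4)% 2/3 ✓
(1,5)% 2/3 ✓
(1,6)@ 1/2 ✓
(2,0)% 2/2 ✓
(2,1)% 3/4 ✓
(2,2)@ 2/3 ✓
(2,3)@ 2/4 ✓
(2,4)% 1/2 ✓
(3,1)% 1/2 ✓
(3,2)@ 1/4 ✗
(3,3)% 0/3 ✗
(3,5)% 1/2 ✓
(3,6)% 2/2 ✓
(4,0)@ 0/0 ✓
(4,2)% 1/3 ✗
(4,3)@ 1/3 ✗
(4,5)@ 0/3 ✗
(4,6)% 2/3 ✓
(5,1)@ 0/1 ✗
(5,2)% 1/3 ✗
(5,3)@ 1/2 ✓
(5,5)% 1/2 ✓
(5,6)% 2/2 ✓
Unsatisfied: (0,3), (1,3), (3,2), (3,3), (4,2), (4,3), (4,5), (5,1), (5,2) — 9 in total.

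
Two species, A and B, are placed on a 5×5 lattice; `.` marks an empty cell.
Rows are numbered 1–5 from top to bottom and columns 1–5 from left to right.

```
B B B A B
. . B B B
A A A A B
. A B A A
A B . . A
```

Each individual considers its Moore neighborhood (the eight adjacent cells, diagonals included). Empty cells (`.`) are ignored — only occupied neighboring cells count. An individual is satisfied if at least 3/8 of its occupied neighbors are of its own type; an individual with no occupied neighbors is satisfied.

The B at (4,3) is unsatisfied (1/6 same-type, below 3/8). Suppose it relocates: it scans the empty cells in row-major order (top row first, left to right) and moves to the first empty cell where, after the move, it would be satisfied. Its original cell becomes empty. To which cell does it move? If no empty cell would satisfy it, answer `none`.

(2,1)

Vacating (4,3). Empty cells in order:
  (2,1): 2/4 same-type → satisfied — stop here.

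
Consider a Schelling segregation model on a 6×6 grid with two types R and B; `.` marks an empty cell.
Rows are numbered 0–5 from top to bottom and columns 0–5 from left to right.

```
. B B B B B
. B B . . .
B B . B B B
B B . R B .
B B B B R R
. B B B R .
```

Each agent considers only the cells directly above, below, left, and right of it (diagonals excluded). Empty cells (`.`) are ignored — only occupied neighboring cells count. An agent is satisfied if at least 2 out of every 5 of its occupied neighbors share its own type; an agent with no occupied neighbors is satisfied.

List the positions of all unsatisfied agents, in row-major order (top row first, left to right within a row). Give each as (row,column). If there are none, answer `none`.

(3,3), (3,4)

(0,1)B 2/2 ✓
(0,2)B 3/3 ✓
(0,3)B 2/2 ✓
(0,4)B 2/2 ✓
(0,5)B 1/1 ✓
(1,1)B 3/3 ✓
(1,2)B 2/2 ✓
(2,0)B 2/2 ✓
(2,1)B 3/3 ✓
(2,3)B 1/2 ✓
(2,4)B 3/3 ✓
(2,5)B 1/1 ✓
(3,0)B 3/3 ✓
(3,1)B 3/3 ✓
(3,3)R 0/3 ✗
(3,4)B 1/3 ✗
(4,0)B 2/2 ✓
(4,1)B 4/4 ✓
(4,2)B 3/3 ✓
(4,3)B 2/4 ✓
(4,4)R 2/4 ✓
(4,5)R 1/1 ✓
(5,1)B 2/2 ✓
(5,2)B 3/3 ✓
(5,3)B 2/3 ✓
(5,4)R 1/2 ✓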